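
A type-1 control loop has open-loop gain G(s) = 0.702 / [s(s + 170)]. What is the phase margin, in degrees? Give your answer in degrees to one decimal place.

90.0 deg

Gain crossover: |G(jω)| = 1 at ω ≈ 0.00413 rad s⁻¹.
∠G(j0.00413) = −90° − arctan(0.00413/170) ≈ -90.00°
PM = 180° + (-90.00°) = 90.00°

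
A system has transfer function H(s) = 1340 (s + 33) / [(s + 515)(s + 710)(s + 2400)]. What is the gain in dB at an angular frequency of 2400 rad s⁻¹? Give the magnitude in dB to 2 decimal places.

|j2400 + 33| = √(2400² + 33²) = 2400
|j2400 + 515| = √(2400² + 515²) = 2455
|j2400 + 710| = √(2400² + 710²) = 2503
|j2400 + 2400| = √(2400² + 2400²) = 3394
|H(j2400)| = 1340 × 2400 / (2455 × 2503 × 3394) = 0.00015425
20 log₁₀(0.00015425) = -76.236 dB

-76.24 dB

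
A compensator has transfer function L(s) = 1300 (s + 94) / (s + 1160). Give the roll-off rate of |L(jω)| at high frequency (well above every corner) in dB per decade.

With 1 zero and 1 pole, the high-frequency asymptotic slope is 20 × (1 − 1) = 0 dB/decade.

0 dB/decade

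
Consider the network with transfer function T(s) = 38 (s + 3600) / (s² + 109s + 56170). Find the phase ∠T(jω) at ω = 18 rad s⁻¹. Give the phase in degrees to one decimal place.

-1.7°

∠(j18 + 3600) = arctan(18/3600) = 0.29°
∠[(j18)² + 109(j18) + 56170] = ∠[55846 + j1962] = 2.01°
∠T(j18) = 0.29° − 2.01° = -1.73°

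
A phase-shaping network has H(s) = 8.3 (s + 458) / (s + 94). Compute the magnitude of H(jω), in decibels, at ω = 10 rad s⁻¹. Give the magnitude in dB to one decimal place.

32.1 dB

|j10 + 458| = √(10² + 458²) = 458.1
|j10 + 94| = √(10² + 94²) = 94.53
|H(j10)| = 8.3 × 458.1 / 94.53 = 40.223
20 log₁₀(40.223) = 32.09 dB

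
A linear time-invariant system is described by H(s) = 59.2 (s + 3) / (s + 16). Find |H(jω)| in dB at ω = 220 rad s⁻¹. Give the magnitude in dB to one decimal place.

35.4 dB

|j220 + 3| = √(220² + 3²) = 220
|j220 + 16| = √(220² + 16²) = 220.6
|H(j220)| = 59.2 × 220 / 220.6 = 59.05
20 log₁₀(59.05) = 35.42 dB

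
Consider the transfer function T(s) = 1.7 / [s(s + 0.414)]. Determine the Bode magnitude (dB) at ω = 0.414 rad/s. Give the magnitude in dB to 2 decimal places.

|j0.414 + 0.414| = √(0.414² + 0.414²) = 0.5855
|j0.414| = 0.414
|T(j0.414)| = 1.7 / (0.5855 × 0.414) = 7.0135
20 log₁₀(7.0135) = 16.919 dB

16.92 dB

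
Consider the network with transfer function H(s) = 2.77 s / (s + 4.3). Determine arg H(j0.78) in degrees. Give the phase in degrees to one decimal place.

79.7°

∠(j0.78) = 90.00°
∠(j0.78 + 4.3) = arctan(0.78/4.3) = 10.28°
∠H(j0.78) = 90.00° − 10.28° = 79.72°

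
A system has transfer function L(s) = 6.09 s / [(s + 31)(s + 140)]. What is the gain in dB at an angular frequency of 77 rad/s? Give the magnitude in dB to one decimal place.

-29.0 dB

|j77| = 77
|j77 + 31| = √(77² + 31²) = 83.01
|j77 + 140| = √(77² + 140²) = 159.8
|L(j77)| = 6.09 × 77 / (83.01 × 159.8) = 0.035357
20 log₁₀(0.035357) = -29.03 dB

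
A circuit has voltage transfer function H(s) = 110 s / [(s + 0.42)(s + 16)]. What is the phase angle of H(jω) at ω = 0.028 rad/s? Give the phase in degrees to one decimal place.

86.1°

∠(j0.028) = 90.00°
∠(j0.028 + 0.42) = arctan(0.028/0.42) = 3.81°
∠(j0.028 + 16) = arctan(0.028/16) = 0.10°
∠H(j0.028) = 90.00° − (3.81° + 0.10°) = 86.09°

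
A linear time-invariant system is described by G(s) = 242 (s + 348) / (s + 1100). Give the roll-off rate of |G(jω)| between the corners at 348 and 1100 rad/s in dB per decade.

In this band the factors already past their corner are: zero at 348; net slope = 20 dB/decade.

20 dB/decade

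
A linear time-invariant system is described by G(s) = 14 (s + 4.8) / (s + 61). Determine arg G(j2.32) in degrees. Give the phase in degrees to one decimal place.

23.6°

∠(j2.32 + 4.8) = arctan(2.32/4.8) = 25.80°
∠(j2.32 + 61) = arctan(2.32/61) = 2.18°
∠G(j2.32) = 25.80° − 2.18° = 23.62°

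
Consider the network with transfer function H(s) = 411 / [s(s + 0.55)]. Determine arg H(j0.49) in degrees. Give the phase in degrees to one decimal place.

∠(j0.49 + 0.55) = arctan(0.49/0.55) = 41.70°
∠(j0.49) = 90.00°
∠H(j0.49) = − (41.70° + 90.00°) = -131.70°

-131.7 deg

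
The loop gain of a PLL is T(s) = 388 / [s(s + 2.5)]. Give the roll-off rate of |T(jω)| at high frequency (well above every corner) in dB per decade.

-40 dB/decade

With 0 zeros and 2 poles, the high-frequency asymptotic slope is 20 × (0 − 2) = -40 dB/decade.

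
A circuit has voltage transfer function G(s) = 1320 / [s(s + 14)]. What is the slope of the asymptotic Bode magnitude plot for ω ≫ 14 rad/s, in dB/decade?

With 0 zeros and 2 poles, the high-frequency asymptotic slope is 20 × (0 − 2) = -40 dB/decade.

-40 dB/decade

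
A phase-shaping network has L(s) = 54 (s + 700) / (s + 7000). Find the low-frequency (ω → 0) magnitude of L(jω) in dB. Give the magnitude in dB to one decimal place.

L(0) = 54 × 700 / 7000 = 5.4
20 log₁₀(5.4) = 14.65 dB

14.6 dB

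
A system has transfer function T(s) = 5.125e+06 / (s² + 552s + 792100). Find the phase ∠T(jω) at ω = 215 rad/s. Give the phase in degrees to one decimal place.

∠[(j215)² + 552(j215) + 792100] = ∠[7.4588e+05 + j1.1868e+05] = 9.04°
∠T(j215) = −9.04° = -9.04°

-9.0°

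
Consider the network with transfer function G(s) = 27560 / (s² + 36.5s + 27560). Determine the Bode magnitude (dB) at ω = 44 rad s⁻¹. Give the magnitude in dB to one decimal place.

0.6 dB

|(j44)² + 36.5(j44) + 27560| = |25624 + j1606| = 2.567e+04
|G(j44)| = 27560 / 2.567e+04 = 1.0734
20 log₁₀(1.0734) = 0.62 dB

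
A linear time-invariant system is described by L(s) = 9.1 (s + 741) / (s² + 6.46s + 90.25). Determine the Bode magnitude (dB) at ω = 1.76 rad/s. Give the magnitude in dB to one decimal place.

37.7 dB

|j1.76 + 741| = √(1.76² + 741²) = 741
|(j1.76)² + 6.46(j1.76) + 90.25| = |87.152 + j11.37| = 87.89
|L(j1.76)| = 9.1 × 741 / 87.89 = 76.721
20 log₁₀(76.721) = 37.70 dB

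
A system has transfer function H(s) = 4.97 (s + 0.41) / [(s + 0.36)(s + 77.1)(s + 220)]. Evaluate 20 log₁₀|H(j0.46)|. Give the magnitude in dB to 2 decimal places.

-70.20 dB

|j0.46 + 0.41| = √(0.46² + 0.41²) = 0.6162
|j0.46 + 0.36| = √(0.46² + 0.36²) = 0.5841
|j0.46 + 77.1| = √(0.46² + 77.1²) = 77.1
|j0.46 + 220| = √(0.46² + 220²) = 220
|H(j0.46)| = 4.97 × 0.6162 / (0.5841 × 77.1 × 220) = 0.00030909
20 log₁₀(0.00030909) = -70.198 dB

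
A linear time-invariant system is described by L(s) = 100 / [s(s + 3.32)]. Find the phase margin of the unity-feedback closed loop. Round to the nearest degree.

19 deg

Gain crossover: |L(jω)| = 1 at ω ≈ 9.73 rad/s.
∠L(j9.73) = −90° − arctan(9.73/3.32) ≈ -161.16°
PM = 180° + (-161.16°) = 18.84°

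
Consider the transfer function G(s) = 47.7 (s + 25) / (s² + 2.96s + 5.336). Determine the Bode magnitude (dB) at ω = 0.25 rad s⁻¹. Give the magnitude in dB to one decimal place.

47.0 dB

|j0.25 + 25| = √(0.25² + 25²) = 25
|(j0.25)² + 2.96(j0.25) + 5.336| = |5.2735 + j0.74| = 5.325
|G(j0.25)| = 47.7 × 25 / 5.325 = 223.95
20 log₁₀(223.95) = 47.00 dB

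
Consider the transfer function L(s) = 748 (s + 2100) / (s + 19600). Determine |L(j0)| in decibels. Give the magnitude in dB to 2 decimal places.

L(0) = 748 × 2100 / 19600 = 80.143
20 log₁₀(80.143) = 38.077 dB

38.08 dB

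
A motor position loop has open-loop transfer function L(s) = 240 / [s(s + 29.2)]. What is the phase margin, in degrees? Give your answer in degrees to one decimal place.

74.8°

Gain crossover: |L(jω)| = 1 at ω ≈ 7.93 rad s⁻¹.
∠L(j7.93) = −90° − arctan(7.93/29.2) ≈ -105.20°
PM = 180° + (-105.20°) = 74.80°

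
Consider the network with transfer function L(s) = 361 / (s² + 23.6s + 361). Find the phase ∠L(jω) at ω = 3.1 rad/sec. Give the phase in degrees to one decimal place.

∠[(j3.1)² + 23.6(j3.1) + 361] = ∠[351.39 + j73.16] = 11.76°
∠L(j3.1) = −11.76° = -11.76°

-11.8°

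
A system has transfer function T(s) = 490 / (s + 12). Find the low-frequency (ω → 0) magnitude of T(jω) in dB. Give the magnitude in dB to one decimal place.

32.2 dB

T(0) = 490 / 12 = 40.833
20 log₁₀(40.833) = 32.22 dB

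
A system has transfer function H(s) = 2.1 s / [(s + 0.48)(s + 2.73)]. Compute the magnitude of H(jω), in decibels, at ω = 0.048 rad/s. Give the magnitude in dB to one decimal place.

|j0.048| = 0.048
|j0.048 + 0.48| = √(0.048² + 0.48²) = 0.4824
|j0.048 + 2.73| = √(0.048² + 2.73²) = 2.73
|H(j0.048)| = 2.1 × 0.048 / (0.4824 × 2.73) = 0.076529
20 log₁₀(0.076529) = -22.32 dB

-22.3 dB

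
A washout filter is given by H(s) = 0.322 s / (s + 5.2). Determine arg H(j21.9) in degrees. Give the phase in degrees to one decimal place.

∠(j21.9) = 90.00°
∠(j21.9 + 5.2) = arctan(21.9/5.2) = 76.64°
∠H(j21.9) = 90.00° − 76.64° = 13.36°

13.4°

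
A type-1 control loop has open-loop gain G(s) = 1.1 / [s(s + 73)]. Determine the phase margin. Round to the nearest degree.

90°

Gain crossover: |G(jω)| = 1 at ω ≈ 0.0151 rad s⁻¹.
∠G(j0.0151) = −90° − arctan(0.0151/73) ≈ -90.01°
PM = 180° + (-90.01°) = 89.99°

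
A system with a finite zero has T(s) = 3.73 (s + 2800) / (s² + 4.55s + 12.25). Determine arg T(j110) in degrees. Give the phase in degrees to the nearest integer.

∠(j110 + 2800) = arctan(110/2800) = 2.25°
∠[(j110)² + 4.55(j110) + 12.25] = ∠[-12088 + j500.5] = 177.63°
∠T(j110) = 2.25° − 177.63° = -175.38°

-175°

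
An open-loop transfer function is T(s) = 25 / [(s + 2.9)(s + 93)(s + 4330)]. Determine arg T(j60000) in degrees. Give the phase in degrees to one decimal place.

-265.8 deg

∠(j60000 + 2.9) = arctan(60000/2.9) = 90.00°
∠(j60000 + 93) = arctan(60000/93) = 89.91°
∠(j60000 + 4330) = arctan(60000/4330) = 85.87°
∠T(j60000) = − (90.00° + 89.91° + 85.87°) = -265.78°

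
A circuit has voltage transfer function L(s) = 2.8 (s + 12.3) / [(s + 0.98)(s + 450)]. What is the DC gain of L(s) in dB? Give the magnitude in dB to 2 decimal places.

-22.15 dB

L(0) = 2.8 × 12.3 / (0.98 × 450) = 0.078095
20 log₁₀(0.078095) = -22.148 dB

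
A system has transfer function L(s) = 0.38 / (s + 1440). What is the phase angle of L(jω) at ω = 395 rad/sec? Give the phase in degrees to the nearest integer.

-15°

∠(j395 + 1440) = arctan(395/1440) = 15.34°
∠L(j395) = −15.34° = -15.34°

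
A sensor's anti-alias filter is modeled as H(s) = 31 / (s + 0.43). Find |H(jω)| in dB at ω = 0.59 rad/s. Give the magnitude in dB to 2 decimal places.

|j0.59 + 0.43| = √(0.59² + 0.43²) = 0.7301
|H(j0.59)| = 31 / 0.7301 = 42.462
20 log₁₀(42.462) = 32.560 dB

32.56 dB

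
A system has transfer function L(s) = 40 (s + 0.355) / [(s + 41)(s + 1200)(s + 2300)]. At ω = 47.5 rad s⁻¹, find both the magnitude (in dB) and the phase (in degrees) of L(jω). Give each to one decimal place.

|L| = -99.2 dB, ∠L = 36.9°

|j47.5 + 0.355| = √(47.5² + 0.355²) = 47.5
|j47.5 + 41| = √(47.5² + 41²) = 62.75
|j47.5 + 1200| = √(47.5² + 1200²) = 1201
|j47.5 + 2300| = √(47.5² + 2300²) = 2300
|L(j47.5)| = 40 × 47.5 / (62.75 × 1201 × 2300) = 1.096e-05
20 log₁₀(1.096e-05) = -99.20 dB
∠(j47.5 + 0.355) = arctan(47.5/0.355) = 89.57°
∠(j47.5 + 41) = arctan(47.5/41) = 49.20°
∠(j47.5 + 1200) = arctan(47.5/1200) = 2.27°
∠(j47.5 + 2300) = arctan(47.5/2300) = 1.18°
∠L(j47.5) = 89.57° − (49.20° + 2.27° + 1.18°) = 36.92°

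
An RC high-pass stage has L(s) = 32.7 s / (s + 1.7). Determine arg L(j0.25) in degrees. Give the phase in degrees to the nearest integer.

82°

∠(j0.25) = 90.00°
∠(j0.25 + 1.7) = arctan(0.25/1.7) = 8.37°
∠L(j0.25) = 90.00° − 8.37° = 81.63°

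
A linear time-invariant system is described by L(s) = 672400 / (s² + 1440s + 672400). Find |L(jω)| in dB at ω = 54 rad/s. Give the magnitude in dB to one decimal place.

|(j54)² + 1440(j54) + 672400| = |6.6948e+05 + j77760| = 6.74e+05
|L(j54)| = 672400 / 6.74e+05 = 0.99765
20 log₁₀(0.99765) = -0.02 dB

-0.0 dB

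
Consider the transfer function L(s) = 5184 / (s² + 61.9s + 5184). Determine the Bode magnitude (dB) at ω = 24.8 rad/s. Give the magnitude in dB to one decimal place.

|(j24.8)² + 61.9(j24.8) + 5184| = |4569 + j1535.1| = 4820
|L(j24.8)| = 5184 / 4820 = 1.0755
20 log₁₀(1.0755) = 0.63 dB

0.6 dB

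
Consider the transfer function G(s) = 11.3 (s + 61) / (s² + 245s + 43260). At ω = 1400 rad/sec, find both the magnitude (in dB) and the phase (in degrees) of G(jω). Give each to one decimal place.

|G| = -41.8 dB, ∠G = -82.3°

|j1400 + 61| = √(1400² + 61²) = 1401
|(j1400)² + 245(j1400) + 43260| = |-1.9167e+06 + j3.43e+05| = 1.947e+06
|G(j1400)| = 11.3 × 1401 / 1.947e+06 = 0.0081322
20 log₁₀(0.0081322) = -41.80 dB
∠(j1400 + 61) = arctan(1400/61) = 87.51°
∠[(j1400)² + 245(j1400) + 43260] = ∠[-1.9167e+06 + j3.43e+05] = 169.85°
∠G(j1400) = 87.51° − 169.85° = -82.35°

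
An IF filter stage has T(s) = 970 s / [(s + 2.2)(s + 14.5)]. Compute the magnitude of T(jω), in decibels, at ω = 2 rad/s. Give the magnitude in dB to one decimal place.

33.0 dB

|j2| = 2
|j2 + 2.2| = √(2² + 2.2²) = 2.973
|j2 + 14.5| = √(2² + 14.5²) = 14.64
|T(j2)| = 970 × 2 / (2.973 × 14.64) = 44.577
20 log₁₀(44.577) = 32.98 dB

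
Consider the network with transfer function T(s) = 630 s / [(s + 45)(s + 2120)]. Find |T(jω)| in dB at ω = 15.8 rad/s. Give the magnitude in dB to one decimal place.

|j15.8| = 15.8
|j15.8 + 45| = √(15.8² + 45²) = 47.69
|j15.8 + 2120| = √(15.8² + 2120²) = 2120
|T(j15.8)| = 630 × 15.8 / (47.69 × 2120) = 0.098445
20 log₁₀(0.098445) = -20.14 dB

-20.1 dB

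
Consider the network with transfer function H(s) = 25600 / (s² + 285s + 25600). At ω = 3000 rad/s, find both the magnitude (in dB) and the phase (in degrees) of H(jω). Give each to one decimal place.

|(j3000)² + 285(j3000) + 25600| = |-8.9744e+06 + j8.55e+05| = 9.015e+06
|H(j3000)| = 25600 / 9.015e+06 = 0.0028397
20 log₁₀(0.0028397) = -50.93 dB
∠[(j3000)² + 285(j3000) + 25600] = ∠[-8.9744e+06 + j8.55e+05] = 174.56°
∠H(j3000) = −174.56° = -174.56°

|H| = -50.9 dB, ∠H = -174.6°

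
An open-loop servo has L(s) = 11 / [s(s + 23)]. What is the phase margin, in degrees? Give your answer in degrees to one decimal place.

88.8°

Gain crossover: |L(jω)| = 1 at ω ≈ 0.478 rad/s.
∠L(j0.478) = −90° − arctan(0.478/23) ≈ -91.19°
PM = 180° + (-91.19°) = 88.81°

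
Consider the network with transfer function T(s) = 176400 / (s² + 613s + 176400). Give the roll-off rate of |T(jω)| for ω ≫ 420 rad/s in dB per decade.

With 0 zeros and 2 poles, the high-frequency asymptotic slope is 20 × (0 − 2) = -40 dB/decade.

-40 dB/decade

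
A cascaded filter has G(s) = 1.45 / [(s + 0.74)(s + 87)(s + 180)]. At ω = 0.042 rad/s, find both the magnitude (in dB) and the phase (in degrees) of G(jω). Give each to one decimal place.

|j0.042 + 0.74| = √(0.042² + 0.74²) = 0.7412
|j0.042 + 87| = √(0.042² + 87²) = 87
|j0.042 + 180| = √(0.042² + 180²) = 180
|G(j0.042)| = 1.45 / (0.7412 × 87 × 180) = 0.00012492
20 log₁₀(0.00012492) = -78.07 dB
∠(j0.042 + 0.74) = arctan(0.042/0.74) = 3.25°
∠(j0.042 + 87) = arctan(0.042/87) = 0.03°
∠(j0.042 + 180) = arctan(0.042/180) = 0.01°
∠G(j0.042) = − (3.25° + 0.03° + 0.01°) = -3.29°

|G| = -78.1 dB, ∠G = -3.3°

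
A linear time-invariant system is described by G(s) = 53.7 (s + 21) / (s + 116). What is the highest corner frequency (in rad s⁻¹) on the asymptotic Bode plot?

116 rad s⁻¹

Break frequencies occur at each pole and zero magnitude: 21 rad s⁻¹, 116 rad s⁻¹.
The highest is 116 rad s⁻¹.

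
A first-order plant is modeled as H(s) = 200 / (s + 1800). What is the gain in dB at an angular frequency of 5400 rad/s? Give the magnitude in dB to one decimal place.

-29.1 dB

|j5400 + 1800| = √(5400² + 1800²) = 5692
|H(j5400)| = 200 / 5692 = 0.035136
20 log₁₀(0.035136) = -29.08 dB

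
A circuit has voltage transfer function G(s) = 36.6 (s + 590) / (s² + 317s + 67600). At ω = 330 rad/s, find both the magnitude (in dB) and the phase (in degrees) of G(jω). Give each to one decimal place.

|G| = -13.2 dB, ∠G = -82.3°

|j330 + 590| = √(330² + 590²) = 676
|(j330)² + 317(j330) + 67600| = |-41300 + j1.0461e+05| = 1.125e+05
|G(j330)| = 36.6 × 676 / 1.125e+05 = 0.21999
20 log₁₀(0.21999) = -13.15 dB
∠(j330 + 590) = arctan(330/590) = 29.22°
∠[(j330)² + 317(j330) + 67600] = ∠[-41300 + j1.0461e+05] = 111.54°
∠G(j330) = 29.22° − 111.54° = -82.32°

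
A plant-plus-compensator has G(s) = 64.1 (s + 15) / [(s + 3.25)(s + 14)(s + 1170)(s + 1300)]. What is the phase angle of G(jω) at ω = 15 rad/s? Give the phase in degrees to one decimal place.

∠(j15 + 15) = arctan(15/15) = 45.00°
∠(j15 + 3.25) = arctan(15/3.25) = 77.77°
∠(j15 + 14) = arctan(15/14) = 46.97°
∠(j15 + 1170) = arctan(15/1170) = 0.73°
∠(j15 + 1300) = arctan(15/1300) = 0.66°
∠G(j15) = 45.00° − (77.77° + 46.97° + 0.73° + 0.66°) = -81.15°

-81.1°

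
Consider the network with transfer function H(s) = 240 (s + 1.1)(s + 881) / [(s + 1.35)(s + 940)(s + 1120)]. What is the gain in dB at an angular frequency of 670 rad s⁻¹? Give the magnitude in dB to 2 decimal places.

|j670 + 1.1| = √(670² + 1.1²) = 670
|j670 + 881| = √(670² + 881²) = 1107
|j670 + 1.35| = √(670² + 1.35²) = 670
|j670 + 940| = √(670² + 940²) = 1154
|j670 + 1120| = √(670² + 1120²) = 1305
|H(j670)| = 240 × 670 × 1107 / (670 × 1154 × 1305) = 0.17632
20 log₁₀(0.17632) = -15.074 dB

-15.07 dB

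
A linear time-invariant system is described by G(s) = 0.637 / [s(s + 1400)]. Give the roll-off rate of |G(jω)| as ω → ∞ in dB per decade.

-40 dB/decade

With 0 zeros and 2 poles, the high-frequency asymptotic slope is 20 × (0 − 2) = -40 dB/decade.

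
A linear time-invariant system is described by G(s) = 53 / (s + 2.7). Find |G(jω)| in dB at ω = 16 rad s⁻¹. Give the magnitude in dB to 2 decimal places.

10.28 dB

|j16 + 2.7| = √(16² + 2.7²) = 16.23
|G(j16)| = 53 / 16.23 = 3.2663
20 log₁₀(3.2663) = 10.281 dB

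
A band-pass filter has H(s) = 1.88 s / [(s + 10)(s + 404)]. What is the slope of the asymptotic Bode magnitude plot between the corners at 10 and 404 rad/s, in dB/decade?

0 dB/decade

In this band the factors already past their corner are: 1 differentiator zero, pole at 10; net slope = 0 dB/decade.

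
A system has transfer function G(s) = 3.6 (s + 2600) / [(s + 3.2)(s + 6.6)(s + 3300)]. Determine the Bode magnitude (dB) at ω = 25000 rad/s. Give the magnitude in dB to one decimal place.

|j25000 + 2600| = √(25000² + 2600²) = 2.513e+04
|j25000 + 3.2| = √(25000² + 3.2²) = 2.5e+04
|j25000 + 6.6| = √(25000² + 6.6²) = 2.5e+04
|j25000 + 3300| = √(25000² + 3300²) = 2.522e+04
|G(j25000)| = 3.6 × 2.513e+04 / (2.5e+04 × 2.5e+04 × 2.522e+04) = 5.7413e-09
20 log₁₀(5.7413e-09) = -164.82 dB

-164.8 dB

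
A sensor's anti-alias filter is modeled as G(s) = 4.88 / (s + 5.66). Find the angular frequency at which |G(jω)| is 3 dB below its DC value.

5.66 rad/sec

For a single-pole low-pass, the −3 dB point is at the pole: ω = 5.66 rad/sec.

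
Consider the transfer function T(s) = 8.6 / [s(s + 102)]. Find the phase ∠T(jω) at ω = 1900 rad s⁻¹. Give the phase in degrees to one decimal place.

∠(j1900 + 102) = arctan(1900/102) = 86.93°
∠(j1900) = 90.00°
∠T(j1900) = − (86.93° + 90.00°) = -176.93°

-176.9°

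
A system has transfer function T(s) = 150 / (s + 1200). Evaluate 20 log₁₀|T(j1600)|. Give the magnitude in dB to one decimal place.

|j1600 + 1200| = √(1600² + 1200²) = 2000
|T(j1600)| = 150 / 2000 = 0.075
20 log₁₀(0.075) = -22.50 dB

-22.5 dB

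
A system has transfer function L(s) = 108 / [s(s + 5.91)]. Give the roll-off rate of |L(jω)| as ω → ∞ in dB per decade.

With 0 zeros and 2 poles, the high-frequency asymptotic slope is 20 × (0 − 2) = -40 dB/decade.

-40 dB/decade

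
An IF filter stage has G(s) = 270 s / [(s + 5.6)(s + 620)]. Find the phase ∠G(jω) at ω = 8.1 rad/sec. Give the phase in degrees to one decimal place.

∠(j8.1) = 90.00°
∠(j8.1 + 5.6) = arctan(8.1/5.6) = 55.34°
∠(j8.1 + 620) = arctan(8.1/620) = 0.75°
∠G(j8.1) = 90.00° − (55.34° + 0.75°) = 33.91°

33.9°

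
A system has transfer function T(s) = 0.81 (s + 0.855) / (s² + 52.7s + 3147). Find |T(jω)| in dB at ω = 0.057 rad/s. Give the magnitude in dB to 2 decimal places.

-73.13 dB

|j0.057 + 0.855| = √(0.057² + 0.855²) = 0.8569
|(j0.057)² + 52.7(j0.057) + 3147| = |3147 + j3.0039| = 3147
|T(j0.057)| = 0.81 × 0.8569 / 3147 = 0.00022056
20 log₁₀(0.00022056) = -73.130 dB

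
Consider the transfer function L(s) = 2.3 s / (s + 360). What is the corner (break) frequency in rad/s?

360 rad/s

The single real pole at s = −360 gives a corner at ω = 360 rad/s.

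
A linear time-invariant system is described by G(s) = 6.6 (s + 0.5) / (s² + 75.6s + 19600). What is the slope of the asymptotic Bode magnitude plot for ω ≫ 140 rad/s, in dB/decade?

With 1 zero and 2 poles, the high-frequency asymptotic slope is 20 × (1 − 2) = -20 dB/decade.

-20 dB/decade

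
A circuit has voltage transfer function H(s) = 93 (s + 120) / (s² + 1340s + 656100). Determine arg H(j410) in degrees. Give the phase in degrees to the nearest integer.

25°

∠(j410 + 120) = arctan(410/120) = 73.69°
∠[(j410)² + 1340(j410) + 656100] = ∠[4.88e+05 + j5.494e+05] = 48.39°
∠H(j410) = 73.69° − 48.39° = 25.30°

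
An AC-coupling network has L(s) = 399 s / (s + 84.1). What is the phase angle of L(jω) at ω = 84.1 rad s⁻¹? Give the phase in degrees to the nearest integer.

45 deg

∠(j84.1) = 90.00°
∠(j84.1 + 84.1) = arctan(84.1/84.1) = 45.00°
∠L(j84.1) = 90.00° − 45.00° = 45.00°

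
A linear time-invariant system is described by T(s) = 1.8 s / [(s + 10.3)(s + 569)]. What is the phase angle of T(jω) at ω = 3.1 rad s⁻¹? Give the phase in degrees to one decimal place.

72.9°

∠(j3.1) = 90.00°
∠(j3.1 + 10.3) = arctan(3.1/10.3) = 16.75°
∠(j3.1 + 569) = arctan(3.1/569) = 0.31°
∠T(j3.1) = 90.00° − (16.75° + 0.31°) = 72.94°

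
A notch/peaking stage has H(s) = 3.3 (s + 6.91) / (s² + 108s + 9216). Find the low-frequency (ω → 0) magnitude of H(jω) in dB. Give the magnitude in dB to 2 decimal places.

H(0) = 3.3 × 6.91 / 9216 = 0.0024743
20 log₁₀(0.0024743) = -52.131 dB

-52.13 dB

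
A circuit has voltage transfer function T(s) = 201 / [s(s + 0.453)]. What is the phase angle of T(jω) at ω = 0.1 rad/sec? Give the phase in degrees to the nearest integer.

∠(j0.1 + 0.453) = arctan(0.1/0.453) = 12.45°
∠(j0.1) = 90.00°
∠T(j0.1) = − (12.45° + 90.00°) = -102.45°

-102 deg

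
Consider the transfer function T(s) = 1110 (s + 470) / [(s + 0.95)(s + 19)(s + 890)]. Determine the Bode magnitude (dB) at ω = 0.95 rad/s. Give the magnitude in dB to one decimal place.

27.2 dB

|j0.95 + 470| = √(0.95² + 470²) = 470
|j0.95 + 0.95| = √(0.95² + 0.95²) = 1.344
|j0.95 + 19| = √(0.95² + 19²) = 19.02
|j0.95 + 890| = √(0.95² + 890²) = 890
|T(j0.95)| = 1110 × 470 / (1.344 × 19.02 × 890) = 22.935
20 log₁₀(22.935) = 27.21 dB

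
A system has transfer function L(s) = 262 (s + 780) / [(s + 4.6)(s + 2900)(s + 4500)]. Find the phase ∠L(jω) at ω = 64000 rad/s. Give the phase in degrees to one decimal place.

∠(j64000 + 780) = arctan(64000/780) = 89.30°
∠(j64000 + 4.6) = arctan(64000/4.6) = 90.00°
∠(j64000 + 2900) = arctan(64000/2900) = 87.41°
∠(j64000 + 4500) = arctan(64000/4500) = 85.98°
∠L(j64000) = 89.30° − (90.00° + 87.41° + 85.98°) = -174.08°

-174.1°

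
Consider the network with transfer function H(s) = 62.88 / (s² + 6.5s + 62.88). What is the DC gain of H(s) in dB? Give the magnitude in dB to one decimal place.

0.0 dB

H(0) = 62.88 / 62.88 = 1
20 log₁₀(1) = 0.00 dB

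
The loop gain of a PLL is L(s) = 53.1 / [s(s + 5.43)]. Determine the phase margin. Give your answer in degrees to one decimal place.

40.5°

Gain crossover: |L(jω)| = 1 at ω ≈ 6.35 rad s⁻¹.
∠L(j6.35) = −90° − arctan(6.35/5.43) ≈ -139.48°
PM = 180° + (-139.48°) = 40.52°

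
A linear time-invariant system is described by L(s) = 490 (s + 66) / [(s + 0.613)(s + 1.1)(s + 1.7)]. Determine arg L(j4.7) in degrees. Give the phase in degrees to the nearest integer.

∠(j4.7 + 66) = arctan(4.7/66) = 4.07°
∠(j4.7 + 0.613) = arctan(4.7/0.613) = 82.57°
∠(j4.7 + 1.1) = arctan(4.7/1.1) = 76.83°
∠(j4.7 + 1.7) = arctan(4.7/1.7) = 70.11°
∠L(j4.7) = 4.07° − (82.57° + 76.83° + 70.11°) = -225.44°

-225°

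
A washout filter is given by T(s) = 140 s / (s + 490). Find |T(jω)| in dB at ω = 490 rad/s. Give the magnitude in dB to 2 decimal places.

39.91 dB

|j490| = 490
|j490 + 490| = √(490² + 490²) = 693
|T(j490)| = 140 × 490 / 693 = 98.995
20 log₁₀(98.995) = 39.912 dB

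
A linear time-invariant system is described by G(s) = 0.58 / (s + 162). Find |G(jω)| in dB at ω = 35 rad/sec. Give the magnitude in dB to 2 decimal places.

|j35 + 162| = √(35² + 162²) = 165.7
|G(j35)| = 0.58 / 165.7 = 0.0034995
20 log₁₀(0.0034995) = -49.120 dB

-49.12 dB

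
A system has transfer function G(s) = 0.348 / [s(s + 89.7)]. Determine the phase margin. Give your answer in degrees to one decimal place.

Gain crossover: |G(jω)| = 1 at ω ≈ 0.00388 rad/s.
∠G(j0.00388) = −90° − arctan(0.00388/89.7) ≈ -90.00°
PM = 180° + (-90.00°) = 90.00°

90.0°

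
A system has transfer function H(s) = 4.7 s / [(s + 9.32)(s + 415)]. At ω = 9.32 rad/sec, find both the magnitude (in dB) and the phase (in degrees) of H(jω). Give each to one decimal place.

|j9.32| = 9.32
|j9.32 + 9.32| = √(9.32² + 9.32²) = 13.18
|j9.32 + 415| = √(9.32² + 415²) = 415.1
|H(j9.32)| = 4.7 × 9.32 / (13.18 × 415.1) = 0.0080062
20 log₁₀(0.0080062) = -41.93 dB
∠(j9.32) = 90.00°
∠(j9.32 + 9.32) = arctan(9.32/9.32) = 45.00°
∠(j9.32 + 415) = arctan(9.32/415) = 1.29°
∠H(j9.32) = 90.00° − (45.00° + 1.29°) = 43.71°

|H| = -41.9 dB, ∠H = 43.7°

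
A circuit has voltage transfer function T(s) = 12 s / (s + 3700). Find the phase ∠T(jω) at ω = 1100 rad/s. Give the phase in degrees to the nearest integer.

∠(j1100) = 90.00°
∠(j1100 + 3700) = arctan(1100/3700) = 16.56°
∠T(j1100) = 90.00° − 16.56° = 73.44°

73 deg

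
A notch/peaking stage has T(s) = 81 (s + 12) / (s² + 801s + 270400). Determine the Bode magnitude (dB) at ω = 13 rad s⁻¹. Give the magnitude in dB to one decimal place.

-45.5 dB

|j13 + 12| = √(13² + 12²) = 17.69
|(j13)² + 801(j13) + 270400| = |2.7023e+05 + j10413| = 2.704e+05
|T(j13)| = 81 × 17.69 / 2.704e+05 = 0.0052991
20 log₁₀(0.0052991) = -45.52 dB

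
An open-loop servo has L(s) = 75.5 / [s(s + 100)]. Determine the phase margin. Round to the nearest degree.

90°

Gain crossover: |L(jω)| = 1 at ω ≈ 0.755 rad/s.
∠L(j0.755) = −90° − arctan(0.755/100) ≈ -90.43°
PM = 180° + (-90.43°) = 89.57°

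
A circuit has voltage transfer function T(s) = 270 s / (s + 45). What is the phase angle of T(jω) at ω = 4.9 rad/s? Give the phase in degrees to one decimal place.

83.8°

∠(j4.9) = 90.00°
∠(j4.9 + 45) = arctan(4.9/45) = 6.21°
∠T(j4.9) = 90.00° − 6.21° = 83.79°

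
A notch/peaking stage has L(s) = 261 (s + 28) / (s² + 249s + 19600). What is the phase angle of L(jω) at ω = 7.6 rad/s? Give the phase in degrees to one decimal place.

9.7°

∠(j7.6 + 28) = arctan(7.6/28) = 15.19°
∠[(j7.6)² + 249(j7.6) + 19600] = ∠[19542 + j1892.4] = 5.53°
∠L(j7.6) = 15.19° − 5.53° = 9.65°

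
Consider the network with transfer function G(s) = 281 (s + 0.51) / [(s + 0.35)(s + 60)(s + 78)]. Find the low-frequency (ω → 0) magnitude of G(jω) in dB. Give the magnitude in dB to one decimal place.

G(0) = 281 × 0.51 / (0.35 × 60 × 78) = 0.087491
20 log₁₀(0.087491) = -21.16 dB

-21.2 dB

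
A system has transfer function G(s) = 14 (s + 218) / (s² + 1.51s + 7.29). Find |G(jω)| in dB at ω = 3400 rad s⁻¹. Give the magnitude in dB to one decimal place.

|j3400 + 218| = √(3400² + 218²) = 3407
|(j3400)² + 1.51(j3400) + 7.29| = |-1.156e+07 + j5134| = 1.156e+07
|G(j3400)| = 14 × 3407 / 1.156e+07 = 0.0041261
20 log₁₀(0.0041261) = -47.69 dB

-47.7 dB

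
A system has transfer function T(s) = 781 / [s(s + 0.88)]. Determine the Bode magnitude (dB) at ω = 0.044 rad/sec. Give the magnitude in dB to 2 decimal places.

86.08 dB

|j0.044 + 0.88| = √(0.044² + 0.88²) = 0.8811
|j0.044| = 0.044
|T(j0.044)| = 781 / (0.8811 × 0.044) = 20145
20 log₁₀(20145) = 86.083 dB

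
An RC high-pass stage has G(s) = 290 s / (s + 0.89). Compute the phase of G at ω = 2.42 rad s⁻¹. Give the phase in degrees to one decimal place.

20.2°

∠(j2.42) = 90.00°
∠(j2.42 + 0.89) = arctan(2.42/0.89) = 69.81°
∠G(j2.42) = 90.00° − 69.81° = 20.19°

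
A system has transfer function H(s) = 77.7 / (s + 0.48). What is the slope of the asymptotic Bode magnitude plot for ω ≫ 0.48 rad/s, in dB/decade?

With 0 zeros and 1 pole, the high-frequency asymptotic slope is 20 × (0 − 1) = -20 dB/decade.

-20 dB/decade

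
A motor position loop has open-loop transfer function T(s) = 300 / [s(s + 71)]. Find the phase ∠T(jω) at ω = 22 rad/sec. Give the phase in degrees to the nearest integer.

∠(j22 + 71) = arctan(22/71) = 17.22°
∠(j22) = 90.00°
∠T(j22) = − (17.22° + 90.00°) = -107.22°

-107 deg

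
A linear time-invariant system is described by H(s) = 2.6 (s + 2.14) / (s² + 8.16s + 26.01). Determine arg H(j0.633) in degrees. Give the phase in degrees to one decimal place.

∠(j0.633 + 2.14) = arctan(0.633/2.14) = 16.48°
∠[(j0.633)² + 8.16(j0.633) + 26.01] = ∠[25.609 + j5.1653] = 11.40°
∠H(j0.633) = 16.48° − 11.40° = 5.07°

5.1 deg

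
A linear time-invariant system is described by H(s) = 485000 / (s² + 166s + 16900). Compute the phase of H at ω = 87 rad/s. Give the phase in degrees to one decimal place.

∠[(j87)² + 166(j87) + 16900] = ∠[9331 + j14442] = 57.13°
∠H(j87) = −57.13° = -57.13°

-57.1°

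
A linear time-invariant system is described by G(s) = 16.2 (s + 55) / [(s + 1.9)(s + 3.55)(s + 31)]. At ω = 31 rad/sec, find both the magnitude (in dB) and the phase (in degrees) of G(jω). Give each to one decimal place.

|j31 + 55| = √(31² + 55²) = 63.13
|j31 + 1.9| = √(31² + 1.9²) = 31.06
|j31 + 3.55| = √(31² + 3.55²) = 31.2
|j31 + 31| = √(31² + 31²) = 43.84
|G(j31)| = 16.2 × 63.13 / (31.06 × 31.2 × 43.84) = 0.024074
20 log₁₀(0.024074) = -32.37 dB
∠(j31 + 55) = arctan(31/55) = 29.41°
∠(j31 + 1.9) = arctan(31/1.9) = 86.49°
∠(j31 + 3.55) = arctan(31/3.55) = 83.47°
∠(j31 + 31) = arctan(31/31) = 45.00°
∠G(j31) = 29.41° − (86.49° + 83.47° + 45.00°) = -185.55°

|G| = -32.4 dB, ∠G = -185.6°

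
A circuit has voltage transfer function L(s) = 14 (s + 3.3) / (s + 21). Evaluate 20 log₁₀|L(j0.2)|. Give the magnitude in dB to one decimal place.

6.9 dB

|j0.2 + 3.3| = √(0.2² + 3.3²) = 3.306
|j0.2 + 21| = √(0.2² + 21²) = 21
|L(j0.2)| = 14 × 3.306 / 21 = 2.2039
20 log₁₀(2.2039) = 6.86 dB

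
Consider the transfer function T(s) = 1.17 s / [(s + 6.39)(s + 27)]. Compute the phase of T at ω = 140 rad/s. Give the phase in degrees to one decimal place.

∠(j140) = 90.00°
∠(j140 + 6.39) = arctan(140/6.39) = 87.39°
∠(j140 + 27) = arctan(140/27) = 79.08°
∠T(j140) = 90.00° − (87.39° + 79.08°) = -76.47°

-76.5°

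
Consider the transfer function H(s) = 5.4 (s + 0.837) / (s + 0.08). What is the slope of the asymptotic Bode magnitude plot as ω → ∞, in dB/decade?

With 1 zero and 1 pole, the high-frequency asymptotic slope is 20 × (1 − 1) = 0 dB/decade.

0 dB/decade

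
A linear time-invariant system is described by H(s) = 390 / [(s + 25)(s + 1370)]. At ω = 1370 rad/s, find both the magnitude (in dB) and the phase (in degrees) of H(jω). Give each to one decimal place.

|j1370 + 25| = √(1370² + 25²) = 1370
|j1370 + 1370| = √(1370² + 1370²) = 1937
|H(j1370)| = 390 / (1370 × 1937) = 0.0001469
20 log₁₀(0.0001469) = -76.66 dB
∠(j1370 + 25) = arctan(1370/25) = 88.95°
∠(j1370 + 1370) = arctan(1370/1370) = 45.00°
∠H(j1370) = − (88.95° + 45.00°) = -133.95°

|H| = -76.7 dB, ∠H = -134.0 deg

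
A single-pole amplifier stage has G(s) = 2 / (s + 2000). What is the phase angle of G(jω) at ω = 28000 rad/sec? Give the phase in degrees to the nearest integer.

-86°

∠(j28000 + 2000) = arctan(28000/2000) = 85.91°
∠G(j28000) = −85.91° = -85.91°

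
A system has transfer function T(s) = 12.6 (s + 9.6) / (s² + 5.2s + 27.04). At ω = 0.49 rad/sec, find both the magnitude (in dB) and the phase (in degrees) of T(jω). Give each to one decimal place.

|j0.49 + 9.6| = √(0.49² + 9.6²) = 9.612
|(j0.49)² + 5.2(j0.49) + 27.04| = |26.8 + j2.548| = 26.92
|T(j0.49)| = 12.6 × 9.612 / 26.92 = 4.499
20 log₁₀(4.499) = 13.06 dB
∠(j0.49 + 9.6) = arctan(0.49/9.6) = 2.92°
∠[(j0.49)² + 5.2(j0.49) + 27.04] = ∠[26.8 + j2.548] = 5.43°
∠T(j0.49) = 2.92° − 5.43° = -2.51°

|T| = 13.1 dB, ∠T = -2.5°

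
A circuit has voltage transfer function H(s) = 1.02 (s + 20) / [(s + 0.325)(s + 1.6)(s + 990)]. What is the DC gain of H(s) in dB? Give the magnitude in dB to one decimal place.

-28.0 dB

H(0) = 1.02 × 20 / (0.325 × 1.6 × 990) = 0.039627
20 log₁₀(0.039627) = -28.04 dB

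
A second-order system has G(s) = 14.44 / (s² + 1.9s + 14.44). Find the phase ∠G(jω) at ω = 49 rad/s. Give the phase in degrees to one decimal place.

∠[(j49)² + 1.9(j49) + 14.44] = ∠[-2386.6 + j93.1] = 177.77°
∠G(j49) = −177.77° = -177.77°

-177.8°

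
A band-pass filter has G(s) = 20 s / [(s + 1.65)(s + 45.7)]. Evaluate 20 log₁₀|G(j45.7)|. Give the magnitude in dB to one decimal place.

-10.2 dB

|j45.7| = 45.7
|j45.7 + 1.65| = √(45.7² + 1.65²) = 45.73
|j45.7 + 45.7| = √(45.7² + 45.7²) = 64.63
|G(j45.7)| = 20 × 45.7 / (45.73 × 64.63) = 0.30925
20 log₁₀(0.30925) = -10.19 dB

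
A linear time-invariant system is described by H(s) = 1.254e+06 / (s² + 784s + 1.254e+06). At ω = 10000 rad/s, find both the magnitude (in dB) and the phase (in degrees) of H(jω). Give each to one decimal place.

|(j10000)² + 784(j10000) + 1.254e+06| = |-9.8746e+07 + j7.84e+06| = 9.906e+07
|H(j10000)| = 1.254e+06 / 9.906e+07 = 0.012659
20 log₁₀(0.012659) = -37.95 dB
∠[(j10000)² + 784(j10000) + 1.254e+06] = ∠[-9.8746e+07 + j7.84e+06] = 175.46°
∠H(j10000) = −175.46° = -175.46°

|H| = -38.0 dB, ∠H = -175.5°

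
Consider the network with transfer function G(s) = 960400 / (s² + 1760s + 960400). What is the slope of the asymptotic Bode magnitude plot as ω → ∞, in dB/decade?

-40 dB/decade

With 0 zeros and 2 poles, the high-frequency asymptotic slope is 20 × (0 − 2) = -40 dB/decade.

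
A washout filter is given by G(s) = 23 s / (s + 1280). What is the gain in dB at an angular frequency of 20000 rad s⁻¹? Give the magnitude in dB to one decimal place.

|j20000| = 2e+04
|j20000 + 1280| = √(20000² + 1280²) = 2.004e+04
|G(j20000)| = 23 × 2e+04 / 2.004e+04 = 22.953
20 log₁₀(22.953) = 27.22 dB

27.2 dB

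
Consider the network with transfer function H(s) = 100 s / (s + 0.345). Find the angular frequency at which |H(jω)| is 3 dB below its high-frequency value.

0.345 rad/s

For a single-pole high-pass, the −3 dB point is at the pole: ω = 0.345 rad/s.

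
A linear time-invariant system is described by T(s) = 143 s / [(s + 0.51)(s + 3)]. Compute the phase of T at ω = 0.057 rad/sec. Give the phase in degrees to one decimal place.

∠(j0.057) = 90.00°
∠(j0.057 + 0.51) = arctan(0.057/0.51) = 6.38°
∠(j0.057 + 3) = arctan(0.057/3) = 1.09°
∠T(j0.057) = 90.00° − (6.38° + 1.09°) = 82.53°

82.5 deg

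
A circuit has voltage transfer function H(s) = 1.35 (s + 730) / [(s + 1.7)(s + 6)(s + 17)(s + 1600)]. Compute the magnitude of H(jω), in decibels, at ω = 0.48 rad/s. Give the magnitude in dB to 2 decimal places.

-49.35 dB

|j0.48 + 730| = √(0.48² + 730²) = 730
|j0.48 + 1.7| = √(0.48² + 1.7²) = 1.766
|j0.48 + 6| = √(0.48² + 6²) = 6.019
|j0.48 + 17| = √(0.48² + 17²) = 17.01
|j0.48 + 1600| = √(0.48² + 1600²) = 1600
|H(j0.48)| = 1.35 × 730 / (1.766 × 6.019 × 17.01 × 1600) = 0.0034062
20 log₁₀(0.0034062) = -49.355 dB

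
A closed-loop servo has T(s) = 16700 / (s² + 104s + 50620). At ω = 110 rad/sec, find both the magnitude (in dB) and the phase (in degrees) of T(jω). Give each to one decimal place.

|(j110)² + 104(j110) + 50620| = |38520 + j11440| = 4.018e+04
|T(j110)| = 16700 / 4.018e+04 = 0.4156
20 log₁₀(0.4156) = -7.63 dB
∠[(j110)² + 104(j110) + 50620] = ∠[38520 + j11440] = 16.54°
∠T(j110) = −16.54° = -16.54°

|T| = -7.6 dB, ∠T = -16.5°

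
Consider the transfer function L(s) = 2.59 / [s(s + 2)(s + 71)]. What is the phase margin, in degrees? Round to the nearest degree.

Gain crossover: |L(jω)| = 1 at ω ≈ 0.0182 rad s⁻¹.
∠L(j0.0182) = −90° − arctan(0.0182/2) − arctan(0.0182/71) ≈ -90.54°
PM = 180° + (-90.54°) = 89.46°

89°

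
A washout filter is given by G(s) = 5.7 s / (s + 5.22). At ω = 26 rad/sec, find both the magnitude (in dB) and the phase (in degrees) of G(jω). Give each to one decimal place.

|G| = 14.9 dB, ∠G = 11.4°

|j26| = 26
|j26 + 5.22| = √(26² + 5.22²) = 26.52
|G(j26)| = 5.7 × 26 / 26.52 = 5.5885
20 log₁₀(5.5885) = 14.95 dB
∠(j26) = 90.00°
∠(j26 + 5.22) = arctan(26/5.22) = 78.65°
∠G(j26) = 90.00° − 78.65° = 11.35°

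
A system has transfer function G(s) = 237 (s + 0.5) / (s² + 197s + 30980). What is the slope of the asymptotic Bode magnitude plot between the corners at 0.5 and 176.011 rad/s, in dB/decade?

In this band the factors already past their corner are: zero at 0.5; net slope = 20 dB/decade.

20 dB/decade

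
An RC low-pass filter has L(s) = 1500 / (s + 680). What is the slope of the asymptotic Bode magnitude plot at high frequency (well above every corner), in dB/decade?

-20 dB/decade

With 0 zeros and 1 pole, the high-frequency asymptotic slope is 20 × (0 − 1) = -20 dB/decade.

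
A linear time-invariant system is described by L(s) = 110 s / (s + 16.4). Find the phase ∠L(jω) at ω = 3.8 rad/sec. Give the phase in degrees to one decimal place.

77.0°

∠(j3.8) = 90.00°
∠(j3.8 + 16.4) = arctan(3.8/16.4) = 13.05°
∠L(j3.8) = 90.00° − 13.05° = 76.95°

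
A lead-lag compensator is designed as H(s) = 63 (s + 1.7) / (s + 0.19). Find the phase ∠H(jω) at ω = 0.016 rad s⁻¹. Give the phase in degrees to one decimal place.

∠(j0.016 + 1.7) = arctan(0.016/1.7) = 0.54°
∠(j0.016 + 0.19) = arctan(0.016/0.19) = 4.81°
∠H(j0.016) = 0.54° − 4.81° = -4.27°

-4.3°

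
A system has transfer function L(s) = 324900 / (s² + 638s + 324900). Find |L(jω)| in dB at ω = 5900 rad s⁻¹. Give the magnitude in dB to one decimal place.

-40.6 dB

|(j5900)² + 638(j5900) + 324900| = |-3.4485e+07 + j3.7642e+06| = 3.469e+07
|L(j5900)| = 324900 / 3.469e+07 = 0.0093658
20 log₁₀(0.0093658) = -40.57 dB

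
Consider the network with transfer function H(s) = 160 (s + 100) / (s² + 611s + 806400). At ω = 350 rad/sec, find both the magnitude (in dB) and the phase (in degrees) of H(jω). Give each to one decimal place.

|H| = -21.8 dB, ∠H = 56.7 deg

|j350 + 100| = √(350² + 100²) = 364
|(j350)² + 611(j350) + 806400| = |6.839e+05 + j2.1385e+05| = 7.166e+05
|H(j350)| = 160 × 364 / 7.166e+05 = 0.081279
20 log₁₀(0.081279) = -21.80 dB
∠(j350 + 100) = arctan(350/100) = 74.05°
∠[(j350)² + 611(j350) + 806400] = ∠[6.839e+05 + j2.1385e+05] = 17.36°
∠H(j350) = 74.05° − 17.36° = 56.69°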